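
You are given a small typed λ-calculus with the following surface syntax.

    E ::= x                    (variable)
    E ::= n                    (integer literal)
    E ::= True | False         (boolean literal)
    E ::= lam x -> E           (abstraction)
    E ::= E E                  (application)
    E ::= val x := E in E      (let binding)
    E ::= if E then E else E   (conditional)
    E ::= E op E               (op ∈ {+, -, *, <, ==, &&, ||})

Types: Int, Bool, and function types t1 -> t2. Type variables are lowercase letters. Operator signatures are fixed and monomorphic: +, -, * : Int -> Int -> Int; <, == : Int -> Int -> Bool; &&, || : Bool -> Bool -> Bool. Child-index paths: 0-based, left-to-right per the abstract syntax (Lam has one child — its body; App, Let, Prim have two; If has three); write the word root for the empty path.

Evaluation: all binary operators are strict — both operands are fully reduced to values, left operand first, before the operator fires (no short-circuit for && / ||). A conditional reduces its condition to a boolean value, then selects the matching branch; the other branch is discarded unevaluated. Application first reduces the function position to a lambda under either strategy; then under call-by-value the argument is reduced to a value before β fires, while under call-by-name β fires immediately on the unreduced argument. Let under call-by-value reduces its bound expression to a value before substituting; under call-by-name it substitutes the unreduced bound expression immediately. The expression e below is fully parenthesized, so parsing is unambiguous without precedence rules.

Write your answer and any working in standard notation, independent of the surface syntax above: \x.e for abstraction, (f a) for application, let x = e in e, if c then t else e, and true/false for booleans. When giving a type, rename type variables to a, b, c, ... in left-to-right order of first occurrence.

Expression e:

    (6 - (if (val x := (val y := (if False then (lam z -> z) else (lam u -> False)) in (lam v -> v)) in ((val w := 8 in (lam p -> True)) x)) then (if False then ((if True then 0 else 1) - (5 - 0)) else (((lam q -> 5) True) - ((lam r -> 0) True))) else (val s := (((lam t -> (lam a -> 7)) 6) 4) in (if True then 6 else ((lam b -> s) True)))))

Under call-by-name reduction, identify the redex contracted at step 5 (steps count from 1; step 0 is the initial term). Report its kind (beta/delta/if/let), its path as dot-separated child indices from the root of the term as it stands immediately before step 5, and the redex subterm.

Answer: if at 1 : (if false then ((if true then 0 else 1) - (5 - 0)) else (((\q.5) true) - ((\r.0) true)))

Derivation:
step 0: (6 - (if (let x = (let y = (if false then (\z.z) else (\u.false)) in (\v.v)) in ((let w = 8 in (\p.true)) x)) then (if false then ((if true then 0 else 1) - (5 - 0)) else (((\q.5) true) - ((\r.0) true))) else (let s = (((\t.(\a.7)) 6) 4) in (if true then 6 else ((\b.s) true)))))
step 1: [let@1.0] (6 - (if ((let w = 8 in (\p.true)) (let y = (if false then (\z.z) else (\u.false)) in (\v.v))) then (if false then ((if true then 0 else 1) - (5 - 0)) else (((\q.5) true) - ((\r.0) true))) else (let s = (((\t.(\a.7)) 6) 4) in (if true then 6 else ((\b.s) true)))))
step 2: [let@1.0.0] (6 - (if ((\p.true) (let y = (if false then (\z.z) else (\u.false)) in (\v.v))) then (if false then ((if true then 0 else 1) - (5 - 0)) else (((\q.5) true) - ((\r.0) true))) else (let s = (((\t.(\a.7)) 6) 4) in (if true then 6 else ((\b.s) true)))))
step 3: [beta@1.0] (6 - (if true then (if false then ((if true then 0 else 1) - (5 - 0)) else (((\q.5) true) - ((\r.0) true))) else (let s = (((\t.(\a.7)) 6) 4) in (if true then 6 else ((\b.s) true)))))
step 4: [if@1] (6 - (if false then ((if true then 0 else 1) - (5 - 0)) else (((\q.5) true) - ((\r.0) true))))
step 5: [if@1] (6 - (((\q.5) true) - ((\r.0) true)))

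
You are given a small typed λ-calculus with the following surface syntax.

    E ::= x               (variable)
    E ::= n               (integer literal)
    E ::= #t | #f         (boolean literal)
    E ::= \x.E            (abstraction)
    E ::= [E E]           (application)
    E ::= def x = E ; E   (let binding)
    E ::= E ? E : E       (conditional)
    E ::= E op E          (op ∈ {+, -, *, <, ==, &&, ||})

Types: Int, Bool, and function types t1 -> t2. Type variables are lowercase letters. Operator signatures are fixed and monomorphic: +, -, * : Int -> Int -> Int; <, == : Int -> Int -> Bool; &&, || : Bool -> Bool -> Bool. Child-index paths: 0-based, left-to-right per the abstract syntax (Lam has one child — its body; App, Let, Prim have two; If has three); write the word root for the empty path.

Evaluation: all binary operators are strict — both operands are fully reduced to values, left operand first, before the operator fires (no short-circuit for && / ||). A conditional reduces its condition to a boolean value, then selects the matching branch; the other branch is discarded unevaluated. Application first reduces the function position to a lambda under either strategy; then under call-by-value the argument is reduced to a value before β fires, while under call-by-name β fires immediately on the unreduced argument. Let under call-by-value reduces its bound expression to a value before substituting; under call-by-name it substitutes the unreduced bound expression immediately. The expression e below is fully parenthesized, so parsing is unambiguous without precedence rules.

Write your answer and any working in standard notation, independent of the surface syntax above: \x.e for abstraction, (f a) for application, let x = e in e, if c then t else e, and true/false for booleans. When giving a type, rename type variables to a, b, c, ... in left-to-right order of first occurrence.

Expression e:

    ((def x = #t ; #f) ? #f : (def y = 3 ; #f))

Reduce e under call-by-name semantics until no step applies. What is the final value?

Derivation:
step 0: (if (let x = true in false) then false else (let y = 3 in false))
step 1: [let@0] (if false then false else (let y = 3 in false))
step 2: [if@root] (let y = 3 in false)
step 3: [let@root] false

Answer: false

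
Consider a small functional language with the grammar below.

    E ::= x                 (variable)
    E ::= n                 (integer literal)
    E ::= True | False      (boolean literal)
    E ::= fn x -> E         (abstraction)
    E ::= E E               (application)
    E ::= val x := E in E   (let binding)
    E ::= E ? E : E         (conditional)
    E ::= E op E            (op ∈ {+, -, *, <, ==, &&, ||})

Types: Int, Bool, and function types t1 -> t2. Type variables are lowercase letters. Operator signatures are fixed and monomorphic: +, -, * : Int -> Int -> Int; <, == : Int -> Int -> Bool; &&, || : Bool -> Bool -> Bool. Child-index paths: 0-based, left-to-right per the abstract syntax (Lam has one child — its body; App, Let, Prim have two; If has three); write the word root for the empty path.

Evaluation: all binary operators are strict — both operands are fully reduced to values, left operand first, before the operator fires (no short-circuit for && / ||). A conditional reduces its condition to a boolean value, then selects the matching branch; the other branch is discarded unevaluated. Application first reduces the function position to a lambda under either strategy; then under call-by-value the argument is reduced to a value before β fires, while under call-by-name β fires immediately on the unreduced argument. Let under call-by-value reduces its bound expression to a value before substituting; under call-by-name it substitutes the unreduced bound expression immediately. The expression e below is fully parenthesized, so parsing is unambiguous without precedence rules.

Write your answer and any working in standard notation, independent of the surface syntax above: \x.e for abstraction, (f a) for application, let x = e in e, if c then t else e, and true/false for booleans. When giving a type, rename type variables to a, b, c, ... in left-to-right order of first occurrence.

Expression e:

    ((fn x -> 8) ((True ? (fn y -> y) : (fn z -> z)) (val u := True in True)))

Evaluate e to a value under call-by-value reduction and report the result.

Trace:
step 0: ((\x.8) ((if true then (\y.y) else (\z.z)) (let u = true in true)))
step 1: [if@1.0] ((\x.8) ((\y.y) (let u = true in true)))
step 2: [let@1.1] ((\x.8) ((\y.y) true))
step 3: [beta@1] ((\x.8) true)
step 4: [beta@root] 8

Answer: 8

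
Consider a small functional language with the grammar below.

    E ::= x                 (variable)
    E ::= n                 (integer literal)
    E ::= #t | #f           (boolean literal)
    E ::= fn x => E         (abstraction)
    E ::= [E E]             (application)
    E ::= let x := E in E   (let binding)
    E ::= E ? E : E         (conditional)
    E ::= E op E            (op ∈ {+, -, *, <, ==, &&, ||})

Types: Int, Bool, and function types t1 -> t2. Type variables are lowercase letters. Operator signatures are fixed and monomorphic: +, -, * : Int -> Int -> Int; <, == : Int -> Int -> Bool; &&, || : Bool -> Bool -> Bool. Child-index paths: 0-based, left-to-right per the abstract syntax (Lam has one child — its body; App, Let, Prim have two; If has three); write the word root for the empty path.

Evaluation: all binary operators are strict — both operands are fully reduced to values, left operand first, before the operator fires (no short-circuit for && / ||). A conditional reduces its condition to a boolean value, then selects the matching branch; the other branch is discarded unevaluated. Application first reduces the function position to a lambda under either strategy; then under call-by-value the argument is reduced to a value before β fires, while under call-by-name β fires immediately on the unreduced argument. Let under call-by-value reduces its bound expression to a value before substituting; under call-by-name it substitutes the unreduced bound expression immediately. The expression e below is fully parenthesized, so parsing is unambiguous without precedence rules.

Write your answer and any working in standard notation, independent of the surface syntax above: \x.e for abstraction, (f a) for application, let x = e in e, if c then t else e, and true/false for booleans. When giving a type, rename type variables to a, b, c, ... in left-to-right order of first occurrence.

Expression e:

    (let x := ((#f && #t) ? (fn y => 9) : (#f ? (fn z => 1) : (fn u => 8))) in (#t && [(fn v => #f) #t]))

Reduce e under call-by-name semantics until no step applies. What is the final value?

Answer: false

Working:
step 0: (let x = (if (false && true) then (\y.9) else (if false then (\z.1) else (\u.8))) in (true && ((\v.false) true)))
step 1: [let@root] (true && ((\v.false) true))
step 2: [beta@1] (true && false)
step 3: [delta@root] false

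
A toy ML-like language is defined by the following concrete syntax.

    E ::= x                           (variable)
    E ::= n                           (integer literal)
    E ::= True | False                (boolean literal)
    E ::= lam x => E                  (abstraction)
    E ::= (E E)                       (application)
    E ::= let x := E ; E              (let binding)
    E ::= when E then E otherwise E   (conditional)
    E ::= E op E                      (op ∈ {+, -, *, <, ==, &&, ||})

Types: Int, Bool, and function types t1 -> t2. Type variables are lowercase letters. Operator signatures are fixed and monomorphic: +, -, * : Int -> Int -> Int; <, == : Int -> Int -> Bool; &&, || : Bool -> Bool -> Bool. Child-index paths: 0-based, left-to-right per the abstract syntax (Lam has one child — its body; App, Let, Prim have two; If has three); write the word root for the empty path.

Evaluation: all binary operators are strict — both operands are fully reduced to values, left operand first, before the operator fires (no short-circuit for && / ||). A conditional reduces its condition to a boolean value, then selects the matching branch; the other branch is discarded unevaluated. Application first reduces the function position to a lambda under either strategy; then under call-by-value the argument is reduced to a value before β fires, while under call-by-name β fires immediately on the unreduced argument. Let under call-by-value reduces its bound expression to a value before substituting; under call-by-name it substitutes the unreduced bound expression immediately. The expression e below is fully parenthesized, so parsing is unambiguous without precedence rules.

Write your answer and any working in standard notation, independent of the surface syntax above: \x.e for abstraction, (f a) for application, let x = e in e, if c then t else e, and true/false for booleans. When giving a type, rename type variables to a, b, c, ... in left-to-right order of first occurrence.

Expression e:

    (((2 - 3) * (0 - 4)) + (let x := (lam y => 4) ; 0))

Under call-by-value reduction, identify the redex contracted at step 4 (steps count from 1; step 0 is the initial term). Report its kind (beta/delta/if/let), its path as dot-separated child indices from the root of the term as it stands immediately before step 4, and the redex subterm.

Working:
step 0: (((2 - 3) * (0 - 4)) + (let x = (\y.4) in 0))
step 1: [delta@0.0] ((-1 * (0 - 4)) + (let x = (\y.4) in 0))
step 2: [delta@0.1] ((-1 * -4) + (let x = (\y.4) in 0))
step 3: [delta@0] (4 + (let x = (\y.4) in 0))
step 4: [let@1] (4 + 0)

Answer: let at 1 : (let x = (\y.4) in 0)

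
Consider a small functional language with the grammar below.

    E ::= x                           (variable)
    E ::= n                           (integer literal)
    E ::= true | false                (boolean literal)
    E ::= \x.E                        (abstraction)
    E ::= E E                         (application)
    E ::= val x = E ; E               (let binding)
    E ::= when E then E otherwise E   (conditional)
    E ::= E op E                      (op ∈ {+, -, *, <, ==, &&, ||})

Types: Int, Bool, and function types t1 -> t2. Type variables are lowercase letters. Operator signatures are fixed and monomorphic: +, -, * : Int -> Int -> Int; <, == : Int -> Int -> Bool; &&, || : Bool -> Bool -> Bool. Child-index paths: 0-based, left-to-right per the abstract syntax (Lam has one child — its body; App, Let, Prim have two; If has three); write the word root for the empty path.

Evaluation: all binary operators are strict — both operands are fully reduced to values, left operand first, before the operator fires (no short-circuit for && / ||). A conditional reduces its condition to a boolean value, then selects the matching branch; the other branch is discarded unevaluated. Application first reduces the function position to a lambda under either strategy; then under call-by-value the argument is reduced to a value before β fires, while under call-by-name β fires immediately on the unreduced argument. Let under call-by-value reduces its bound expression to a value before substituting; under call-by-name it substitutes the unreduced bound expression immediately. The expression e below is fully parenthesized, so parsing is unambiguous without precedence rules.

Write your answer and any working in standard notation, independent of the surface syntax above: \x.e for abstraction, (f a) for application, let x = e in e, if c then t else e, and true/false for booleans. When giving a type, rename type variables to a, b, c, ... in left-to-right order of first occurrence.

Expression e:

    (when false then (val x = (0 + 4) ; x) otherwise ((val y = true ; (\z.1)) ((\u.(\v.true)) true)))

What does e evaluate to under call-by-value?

Trace:
step 0: (if false then (let x = (0 + 4) in x) else ((let y = true in (\z.1)) ((\u.(\v.true)) true)))
step 1: [if@root] ((let y = true in (\z.1)) ((\u.(\v.true)) true))
step 2: [let@0] ((\z.1) ((\u.(\v.true)) true))
step 3: [beta@1] ((\z.1) (\v.true))
step 4: [beta@root] 1

Answer: 1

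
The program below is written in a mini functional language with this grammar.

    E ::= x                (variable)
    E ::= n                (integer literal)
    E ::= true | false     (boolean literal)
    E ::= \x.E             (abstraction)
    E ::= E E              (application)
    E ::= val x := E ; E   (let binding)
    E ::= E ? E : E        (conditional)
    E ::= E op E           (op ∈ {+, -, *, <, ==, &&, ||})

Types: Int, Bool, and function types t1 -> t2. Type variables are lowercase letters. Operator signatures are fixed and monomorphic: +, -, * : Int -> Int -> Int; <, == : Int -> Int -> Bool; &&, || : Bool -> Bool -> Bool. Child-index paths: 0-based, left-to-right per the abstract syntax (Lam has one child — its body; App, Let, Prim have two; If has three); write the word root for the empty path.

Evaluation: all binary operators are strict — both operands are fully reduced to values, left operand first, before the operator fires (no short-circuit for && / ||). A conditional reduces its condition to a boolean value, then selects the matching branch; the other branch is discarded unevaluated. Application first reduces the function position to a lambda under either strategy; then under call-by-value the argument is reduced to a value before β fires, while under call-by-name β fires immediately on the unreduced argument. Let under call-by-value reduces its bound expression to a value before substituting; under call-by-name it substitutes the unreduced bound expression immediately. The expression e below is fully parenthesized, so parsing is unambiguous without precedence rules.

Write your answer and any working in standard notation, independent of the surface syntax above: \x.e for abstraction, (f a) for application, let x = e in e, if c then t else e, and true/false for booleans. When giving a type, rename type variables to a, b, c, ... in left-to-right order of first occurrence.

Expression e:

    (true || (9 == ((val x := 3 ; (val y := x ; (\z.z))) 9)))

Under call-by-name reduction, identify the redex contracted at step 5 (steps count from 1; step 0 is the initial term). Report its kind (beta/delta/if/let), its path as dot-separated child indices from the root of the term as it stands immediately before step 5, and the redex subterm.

Working:
step 0: (true || (9 == ((let x = 3 in (let y = x in (\z.z))) 9)))
step 1: [let@1.1.0] (true || (9 == ((let y = 3 in (\z.z)) 9)))
step 2: [let@1.1.0] (true || (9 == ((\z.z) 9)))
step 3: [beta@1.1] (true || (9 == 9))
step 4: [delta@1] (true || true)
step 5: [delta@root] true

Answer: delta at root : (true || true)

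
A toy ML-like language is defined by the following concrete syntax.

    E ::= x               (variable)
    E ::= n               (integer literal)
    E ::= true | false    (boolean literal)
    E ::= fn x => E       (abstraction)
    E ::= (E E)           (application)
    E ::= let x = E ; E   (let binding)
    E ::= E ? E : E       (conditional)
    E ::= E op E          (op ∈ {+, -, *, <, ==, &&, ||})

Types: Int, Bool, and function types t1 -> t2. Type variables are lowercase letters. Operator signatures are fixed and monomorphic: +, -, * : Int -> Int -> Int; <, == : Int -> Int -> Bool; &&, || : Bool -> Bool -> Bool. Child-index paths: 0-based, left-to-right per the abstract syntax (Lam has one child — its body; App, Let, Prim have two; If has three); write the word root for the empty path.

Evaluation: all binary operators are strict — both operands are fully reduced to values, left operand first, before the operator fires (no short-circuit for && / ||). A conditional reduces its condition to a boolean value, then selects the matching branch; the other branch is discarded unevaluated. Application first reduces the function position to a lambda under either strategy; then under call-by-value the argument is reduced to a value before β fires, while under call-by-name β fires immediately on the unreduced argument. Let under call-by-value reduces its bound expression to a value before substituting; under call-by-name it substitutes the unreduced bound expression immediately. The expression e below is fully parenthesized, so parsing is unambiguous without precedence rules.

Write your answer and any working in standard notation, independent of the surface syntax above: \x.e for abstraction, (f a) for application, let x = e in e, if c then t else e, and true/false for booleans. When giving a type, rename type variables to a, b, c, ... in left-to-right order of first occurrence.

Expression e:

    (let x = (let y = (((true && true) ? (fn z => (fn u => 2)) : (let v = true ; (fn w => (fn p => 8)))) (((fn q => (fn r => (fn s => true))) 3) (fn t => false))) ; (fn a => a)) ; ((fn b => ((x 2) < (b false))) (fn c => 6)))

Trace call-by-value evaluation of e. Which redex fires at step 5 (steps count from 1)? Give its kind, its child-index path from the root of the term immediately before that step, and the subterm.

Trace:
step 0: (let x = (let y = ((if (true && true) then (\z.(\u.2)) else (let v = true in (\w.(\p.8)))) (((\q.(\r.(\s.true))) 3) (\t.false))) in (\a.a)) in ((\b.((x 2) < (b false))) (\c.6)))
step 1: [delta@0.0.0.0] (let x = (let y = ((if true then (\z.(\u.2)) else (let v = true in (\w.(\p.8)))) (((\q.(\r.(\s.true))) 3) (\t.false))) in (\a.a)) in ((\b.((x 2) < (b false))) (\c.6)))
step 2: [if@0.0.0] (let x = (let y = ((\z.(\u.2)) (((\q.(\r.(\s.true))) 3) (\t.false))) in (\a.a)) in ((\b.((x 2) < (b false))) (\c.6)))
step 3: [beta@0.0.1.0] (let x = (let y = ((\z.(\u.2)) ((\r.(\s.true)) (\t.false))) in (\a.a)) in ((\b.((x 2) < (b false))) (\c.6)))
step 4: [beta@0.0.1] (let x = (let y = ((\z.(\u.2)) (\s.true)) in (\a.a)) in ((\b.((x 2) < (b false))) (\c.6)))
step 5: [beta@0.0] (let x = (let y = (\u.2) in (\a.a)) in ((\b.((x 2) < (b false))) (\c.6)))

Answer: beta at 0.0 : ((\z.(\u.2)) (\s.true))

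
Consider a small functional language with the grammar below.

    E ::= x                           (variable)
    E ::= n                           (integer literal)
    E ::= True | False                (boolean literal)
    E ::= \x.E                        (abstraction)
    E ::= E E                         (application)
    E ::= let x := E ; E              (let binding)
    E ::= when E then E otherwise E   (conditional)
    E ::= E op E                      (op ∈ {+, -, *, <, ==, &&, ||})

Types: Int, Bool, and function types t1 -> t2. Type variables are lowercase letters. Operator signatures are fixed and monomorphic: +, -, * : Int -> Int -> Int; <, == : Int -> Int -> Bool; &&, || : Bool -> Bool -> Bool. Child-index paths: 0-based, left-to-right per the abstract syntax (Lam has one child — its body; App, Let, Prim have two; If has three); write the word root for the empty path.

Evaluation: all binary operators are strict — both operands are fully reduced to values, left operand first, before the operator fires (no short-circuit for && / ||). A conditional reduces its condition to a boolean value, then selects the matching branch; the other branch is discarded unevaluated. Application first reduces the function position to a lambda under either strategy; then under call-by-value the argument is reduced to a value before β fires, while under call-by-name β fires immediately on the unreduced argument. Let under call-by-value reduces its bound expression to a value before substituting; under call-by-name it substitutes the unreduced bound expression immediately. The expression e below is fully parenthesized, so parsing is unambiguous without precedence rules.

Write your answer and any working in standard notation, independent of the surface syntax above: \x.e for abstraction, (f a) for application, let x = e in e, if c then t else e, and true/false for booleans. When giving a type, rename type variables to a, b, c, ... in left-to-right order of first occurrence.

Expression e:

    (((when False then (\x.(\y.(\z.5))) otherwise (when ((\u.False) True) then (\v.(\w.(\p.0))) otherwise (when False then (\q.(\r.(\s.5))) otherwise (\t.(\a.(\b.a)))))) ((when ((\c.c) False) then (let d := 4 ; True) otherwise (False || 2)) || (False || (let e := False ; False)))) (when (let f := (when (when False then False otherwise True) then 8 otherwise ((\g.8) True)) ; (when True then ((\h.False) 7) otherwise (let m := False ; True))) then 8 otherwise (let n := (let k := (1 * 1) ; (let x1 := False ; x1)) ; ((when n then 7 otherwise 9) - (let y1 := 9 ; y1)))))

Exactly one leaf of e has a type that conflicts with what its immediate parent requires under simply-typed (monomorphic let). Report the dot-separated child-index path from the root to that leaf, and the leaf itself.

Derivation:
  unify Bool ~ Bool
\z._ : c -> Int
\y._ : b -> c -> Int
\x._ : a -> b -> c -> Int
\u._ : d -> Bool
  unify d -> Bool ~ Bool -> e
  unify d ~ Bool
  unify Bool ~ e
_ _ : Bool
  unify Bool ~ Bool
\p._ : h -> Int
\w._ : g -> h -> Int
\v._ : f -> g -> h -> Int
  unify Bool ~ Bool
\s._ : k -> Int
\r._ : j -> k -> Int
\q._ : i -> j -> k -> Int
a : m
\b._ : n -> m
\a._ : m -> n -> m
\t._ : l -> m -> n -> m
  unify i -> j -> k -> Int ~ l -> m -> n -> m
  unify i ~ l
  unify j -> k -> Int ~ m -> n -> m
  unify j ~ m
  unify k -> Int ~ n -> m
  unify k ~ n
  unify Int ~ m
  unify f -> g -> h -> Int ~ l -> Int -> n -> Int
  unify f ~ l
  unify g -> h -> Int ~ Int -> n -> Int
  unify g ~ Int
  unify h -> Int ~ n -> Int
  unify h ~ n
  unify Int ~ Int
  unify a -> b -> c -> Int ~ l -> Int -> n -> Int
  unify a ~ l
  unify b -> c -> Int ~ Int -> n -> Int
  unify b ~ Int
  unify c -> Int ~ n -> Int
  unify c ~ n
  unify Int ~ Int
c : o
\c._ : o -> o
  unify o -> o ~ Bool -> p
  unify o ~ Bool
  unify Bool ~ p
_ _ : Bool
  unify Bool ~ Bool
let d : Int
  unify Bool ~ Bool
  unify Int ~ Bool
  FAIL: mismatch Int ~ Bool

Answer: 0.1.0.2.1 : 2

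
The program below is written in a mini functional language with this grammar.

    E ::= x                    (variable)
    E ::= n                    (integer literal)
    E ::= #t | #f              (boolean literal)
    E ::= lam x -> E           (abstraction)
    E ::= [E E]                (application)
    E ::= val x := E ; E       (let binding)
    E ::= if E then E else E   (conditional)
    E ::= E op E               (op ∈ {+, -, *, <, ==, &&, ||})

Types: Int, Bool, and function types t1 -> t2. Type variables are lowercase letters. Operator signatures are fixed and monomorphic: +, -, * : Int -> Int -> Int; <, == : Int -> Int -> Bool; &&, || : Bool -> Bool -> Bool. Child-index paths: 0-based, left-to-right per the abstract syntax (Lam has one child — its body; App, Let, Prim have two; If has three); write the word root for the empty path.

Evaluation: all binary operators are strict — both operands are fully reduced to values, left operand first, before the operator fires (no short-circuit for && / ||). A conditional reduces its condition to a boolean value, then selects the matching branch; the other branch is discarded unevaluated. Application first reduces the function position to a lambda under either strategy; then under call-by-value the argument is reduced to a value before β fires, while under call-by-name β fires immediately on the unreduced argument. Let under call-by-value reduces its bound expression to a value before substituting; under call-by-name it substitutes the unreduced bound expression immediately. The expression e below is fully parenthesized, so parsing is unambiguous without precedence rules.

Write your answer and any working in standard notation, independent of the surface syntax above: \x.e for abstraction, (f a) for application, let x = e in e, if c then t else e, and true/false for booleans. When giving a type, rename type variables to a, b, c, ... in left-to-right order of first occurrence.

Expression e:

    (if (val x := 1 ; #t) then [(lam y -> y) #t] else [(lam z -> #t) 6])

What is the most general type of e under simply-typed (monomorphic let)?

Working:
let x : Int
  unify Bool ~ Bool
y : a
\y._ : a -> a
  unify a -> a ~ Bool -> b
  unify a ~ Bool
  unify Bool ~ b
_ _ : Bool
\z._ : c -> Bool
  unify c -> Bool ~ Int -> d
  unify c ~ Int
  unify Bool ~ d
_ _ : Bool
  unify Bool ~ Bool

Answer: Bool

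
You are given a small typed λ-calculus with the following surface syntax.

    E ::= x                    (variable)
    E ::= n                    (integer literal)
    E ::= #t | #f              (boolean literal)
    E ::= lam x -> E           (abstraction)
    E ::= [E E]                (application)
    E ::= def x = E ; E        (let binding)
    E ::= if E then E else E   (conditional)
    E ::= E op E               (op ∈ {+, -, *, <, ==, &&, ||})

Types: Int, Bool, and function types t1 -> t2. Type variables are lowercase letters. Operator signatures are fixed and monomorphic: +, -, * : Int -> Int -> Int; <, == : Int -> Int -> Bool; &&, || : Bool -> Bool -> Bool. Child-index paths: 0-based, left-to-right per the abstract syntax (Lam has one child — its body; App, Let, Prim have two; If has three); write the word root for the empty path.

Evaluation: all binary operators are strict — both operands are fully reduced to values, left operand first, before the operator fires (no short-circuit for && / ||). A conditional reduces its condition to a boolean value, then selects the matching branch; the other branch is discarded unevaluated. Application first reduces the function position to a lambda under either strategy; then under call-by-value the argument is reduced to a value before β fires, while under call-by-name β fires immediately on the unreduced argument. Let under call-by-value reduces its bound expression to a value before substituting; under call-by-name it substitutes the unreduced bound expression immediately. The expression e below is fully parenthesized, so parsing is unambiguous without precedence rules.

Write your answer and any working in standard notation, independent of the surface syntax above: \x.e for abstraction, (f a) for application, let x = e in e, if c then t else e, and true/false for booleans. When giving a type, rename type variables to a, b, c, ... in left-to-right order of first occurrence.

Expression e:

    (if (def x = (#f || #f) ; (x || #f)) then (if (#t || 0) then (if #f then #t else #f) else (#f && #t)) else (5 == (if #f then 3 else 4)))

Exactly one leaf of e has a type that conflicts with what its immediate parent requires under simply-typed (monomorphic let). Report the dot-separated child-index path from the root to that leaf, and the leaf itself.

Trace:
  unify Bool ~ Bool
  unify Bool ~ Bool
let x : Bool
x : Bool
  unify Bool ~ Bool
  unify Bool ~ Bool
  unify Bool ~ Bool
  unify Bool ~ Bool
  unify Int ~ Bool
  FAIL: mismatch Int ~ Bool

Answer: 1.0.1 : 0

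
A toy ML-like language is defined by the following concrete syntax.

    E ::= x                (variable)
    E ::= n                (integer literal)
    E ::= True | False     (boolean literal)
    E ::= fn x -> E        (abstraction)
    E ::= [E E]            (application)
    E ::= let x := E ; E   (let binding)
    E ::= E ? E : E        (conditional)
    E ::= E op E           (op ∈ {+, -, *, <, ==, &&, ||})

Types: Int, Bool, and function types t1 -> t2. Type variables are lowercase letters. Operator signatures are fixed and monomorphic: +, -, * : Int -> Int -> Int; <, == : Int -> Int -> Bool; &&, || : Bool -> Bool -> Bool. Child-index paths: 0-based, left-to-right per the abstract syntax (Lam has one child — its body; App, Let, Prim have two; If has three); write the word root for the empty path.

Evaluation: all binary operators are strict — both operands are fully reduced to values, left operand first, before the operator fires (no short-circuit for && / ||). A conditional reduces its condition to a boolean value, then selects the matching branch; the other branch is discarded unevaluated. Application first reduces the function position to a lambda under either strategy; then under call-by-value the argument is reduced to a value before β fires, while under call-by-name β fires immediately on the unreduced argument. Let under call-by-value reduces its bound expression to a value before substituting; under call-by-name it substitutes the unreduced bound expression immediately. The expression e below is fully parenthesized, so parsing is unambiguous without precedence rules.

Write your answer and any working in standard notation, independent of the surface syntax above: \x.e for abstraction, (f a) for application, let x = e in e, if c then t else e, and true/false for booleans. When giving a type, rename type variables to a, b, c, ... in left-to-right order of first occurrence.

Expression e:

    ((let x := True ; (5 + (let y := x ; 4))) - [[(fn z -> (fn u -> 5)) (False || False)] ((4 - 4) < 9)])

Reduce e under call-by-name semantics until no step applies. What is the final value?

Working:
step 0: ((let x = true in (5 + (let y = x in 4))) - (((\z.(\u.5)) (false || false)) ((4 - 4) < 9)))
step 1: [let@0] ((5 + (let y = true in 4)) - (((\z.(\u.5)) (false || false)) ((4 - 4) < 9)))
step 2: [let@0.1] ((5 + 4) - (((\z.(\u.5)) (false || false)) ((4 - 4) < 9)))
step 3: [delta@0] (9 - (((\z.(\u.5)) (false || false)) ((4 - 4) < 9)))
step 4: [beta@1.0] (9 - ((\u.5) ((4 - 4) < 9)))
step 5: [beta@1] (9 - 5)
step 6: [delta@root] 4

Answer: 4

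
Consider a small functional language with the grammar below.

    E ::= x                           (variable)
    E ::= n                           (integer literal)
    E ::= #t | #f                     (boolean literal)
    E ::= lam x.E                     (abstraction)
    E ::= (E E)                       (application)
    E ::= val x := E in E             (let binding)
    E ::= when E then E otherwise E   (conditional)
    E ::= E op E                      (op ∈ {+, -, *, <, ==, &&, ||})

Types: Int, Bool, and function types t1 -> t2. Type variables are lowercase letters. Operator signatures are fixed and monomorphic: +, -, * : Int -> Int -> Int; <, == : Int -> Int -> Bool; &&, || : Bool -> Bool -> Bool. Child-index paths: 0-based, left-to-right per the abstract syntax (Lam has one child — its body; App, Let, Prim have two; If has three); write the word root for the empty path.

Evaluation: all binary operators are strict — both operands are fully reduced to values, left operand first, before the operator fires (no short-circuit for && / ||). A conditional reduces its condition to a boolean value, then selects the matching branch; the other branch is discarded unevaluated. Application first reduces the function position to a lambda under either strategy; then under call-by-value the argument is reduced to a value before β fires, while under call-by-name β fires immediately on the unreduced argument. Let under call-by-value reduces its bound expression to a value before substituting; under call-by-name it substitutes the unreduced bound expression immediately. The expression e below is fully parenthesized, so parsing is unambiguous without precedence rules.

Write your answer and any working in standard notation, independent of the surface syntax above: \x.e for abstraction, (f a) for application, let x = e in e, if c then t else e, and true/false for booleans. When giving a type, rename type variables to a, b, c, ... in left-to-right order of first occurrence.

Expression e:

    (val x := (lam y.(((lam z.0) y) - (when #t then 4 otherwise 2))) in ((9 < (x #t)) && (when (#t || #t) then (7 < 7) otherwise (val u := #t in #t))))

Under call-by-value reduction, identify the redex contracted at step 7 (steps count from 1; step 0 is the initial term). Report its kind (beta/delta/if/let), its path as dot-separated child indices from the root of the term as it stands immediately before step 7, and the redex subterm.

Trace:
step 0: (let x = (\y.(((\z.0) y) - (if true then 4 else 2))) in ((9 < (x true)) && (if (true || true) then (7 < 7) else (let u = true in true))))
step 1: [let@root] ((9 < ((\y.(((\z.0) y) - (if true then 4 else 2))) true)) && (if (true || true) then (7 < 7) else (let u = true in true)))
step 2: [beta@0.1] ((9 < (((\z.0) true) - (if true then 4 else 2))) && (if (true || true) then (7 < 7) else (let u = true in true)))
step 3: [beta@0.1.0] ((9 < (0 - (if true then 4 else 2))) && (if (true || true) then (7 < 7) else (let u = true in true)))
step 4: [if@0.1.1] ((9 < (0 - 4)) && (if (true || true) then (7 < 7) else (let u = true in true)))
step 5: [delta@0.1] ((9 < -4) && (if (true || true) then (7 < 7) else (let u = true in true)))
step 6: [delta@0] (false && (if (true || true) then (7 < 7) else (let u = true in true)))
step 7: [delta@1.0] (false && (if true then (7 < 7) else (let u = true in true)))

Answer: delta at 1.0 : (true || true)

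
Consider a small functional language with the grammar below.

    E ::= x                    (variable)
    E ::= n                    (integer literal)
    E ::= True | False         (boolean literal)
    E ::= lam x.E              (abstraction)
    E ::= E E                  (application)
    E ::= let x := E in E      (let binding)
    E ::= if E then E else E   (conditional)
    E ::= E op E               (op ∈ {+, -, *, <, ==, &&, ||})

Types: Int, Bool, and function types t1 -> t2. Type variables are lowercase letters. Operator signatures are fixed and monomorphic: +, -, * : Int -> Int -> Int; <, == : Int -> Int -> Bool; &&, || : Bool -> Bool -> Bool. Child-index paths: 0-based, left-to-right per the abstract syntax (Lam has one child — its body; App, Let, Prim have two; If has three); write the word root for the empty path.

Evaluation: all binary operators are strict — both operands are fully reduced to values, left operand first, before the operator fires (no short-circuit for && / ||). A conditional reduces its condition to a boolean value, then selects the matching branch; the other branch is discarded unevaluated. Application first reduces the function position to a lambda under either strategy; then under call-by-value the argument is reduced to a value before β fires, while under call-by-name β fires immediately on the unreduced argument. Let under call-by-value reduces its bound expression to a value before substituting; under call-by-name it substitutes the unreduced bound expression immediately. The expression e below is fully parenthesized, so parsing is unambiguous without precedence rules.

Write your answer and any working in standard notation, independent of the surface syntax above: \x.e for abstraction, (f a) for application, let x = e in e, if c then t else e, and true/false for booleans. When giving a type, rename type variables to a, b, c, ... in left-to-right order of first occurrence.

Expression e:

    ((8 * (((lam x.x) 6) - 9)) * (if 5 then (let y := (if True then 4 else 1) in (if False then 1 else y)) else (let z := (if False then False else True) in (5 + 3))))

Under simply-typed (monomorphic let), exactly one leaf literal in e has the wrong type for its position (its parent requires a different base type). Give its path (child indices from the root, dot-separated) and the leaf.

Trace:
  unify Int ~ Int
x : a
\x._ : a -> a
  unify a -> a ~ Int -> b
  unify a ~ Int
  unify Int ~ b
_ _ : Int
  unify Int ~ Int
  unify Int ~ Int
  unify Int ~ Int
  unify Int ~ Int
  unify Int ~ Bool
  FAIL: mismatch Int ~ Bool

Answer: 1.0 : 5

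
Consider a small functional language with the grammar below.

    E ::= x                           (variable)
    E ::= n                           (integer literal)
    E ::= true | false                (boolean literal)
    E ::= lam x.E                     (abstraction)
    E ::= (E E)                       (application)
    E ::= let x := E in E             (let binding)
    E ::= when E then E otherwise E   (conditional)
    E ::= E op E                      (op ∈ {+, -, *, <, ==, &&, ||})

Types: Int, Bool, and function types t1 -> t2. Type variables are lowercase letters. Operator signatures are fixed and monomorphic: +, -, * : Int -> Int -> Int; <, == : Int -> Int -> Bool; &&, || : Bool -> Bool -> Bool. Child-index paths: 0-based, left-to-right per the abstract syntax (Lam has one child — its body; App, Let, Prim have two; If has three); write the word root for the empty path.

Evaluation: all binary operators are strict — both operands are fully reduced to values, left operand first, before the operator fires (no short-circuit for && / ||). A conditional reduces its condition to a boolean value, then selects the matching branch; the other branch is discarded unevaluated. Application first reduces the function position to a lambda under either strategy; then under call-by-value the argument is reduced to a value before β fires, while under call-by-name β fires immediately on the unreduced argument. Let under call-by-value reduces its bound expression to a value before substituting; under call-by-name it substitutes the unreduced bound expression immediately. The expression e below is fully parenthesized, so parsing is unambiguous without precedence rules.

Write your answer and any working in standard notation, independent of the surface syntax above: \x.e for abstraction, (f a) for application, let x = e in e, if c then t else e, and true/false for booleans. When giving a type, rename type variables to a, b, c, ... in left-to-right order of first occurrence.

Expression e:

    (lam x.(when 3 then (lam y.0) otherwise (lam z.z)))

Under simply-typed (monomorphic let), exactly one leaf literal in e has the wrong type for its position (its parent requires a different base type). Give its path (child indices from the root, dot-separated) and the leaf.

Answer: 0.0 : 3

Trace:
  unify Int ~ Bool
  FAIL: mismatch Int ~ Bool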